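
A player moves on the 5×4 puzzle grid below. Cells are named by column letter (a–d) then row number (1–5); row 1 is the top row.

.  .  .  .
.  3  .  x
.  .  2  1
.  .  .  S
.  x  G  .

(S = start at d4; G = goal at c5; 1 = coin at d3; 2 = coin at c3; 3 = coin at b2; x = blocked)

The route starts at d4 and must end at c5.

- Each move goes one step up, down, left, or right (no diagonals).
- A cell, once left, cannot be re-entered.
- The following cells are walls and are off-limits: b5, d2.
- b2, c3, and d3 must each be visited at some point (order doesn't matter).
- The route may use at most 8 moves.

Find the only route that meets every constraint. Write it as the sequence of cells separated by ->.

The budget equals the shortest possible length, so every move has to be on a shortest route through the required cells.
Route from d4: up 1 to d3, left 1 to c3, up 1 to c2, left 1 to b2, down 2 to b4, right 1 to c4, down 1 to c5 — 8 moves in all.
Check: all required cells visited; 8 ≤ 8 moves.

d4 -> d3 -> c3 -> c2 -> b2 -> b3 -> b4 -> c4 -> c5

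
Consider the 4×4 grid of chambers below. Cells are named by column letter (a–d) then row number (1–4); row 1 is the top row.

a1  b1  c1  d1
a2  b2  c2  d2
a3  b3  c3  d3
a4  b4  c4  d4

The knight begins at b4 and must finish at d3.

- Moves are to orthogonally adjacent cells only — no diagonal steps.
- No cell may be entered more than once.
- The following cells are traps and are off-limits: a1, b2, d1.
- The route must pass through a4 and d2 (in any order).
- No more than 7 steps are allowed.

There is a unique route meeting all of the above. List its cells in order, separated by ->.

b4 -> a4 -> a3 -> b3 -> c3 -> c2 -> d2 -> d3

Any route must reach a4 and d2 and still end at d3 within 7 moves, so the order of the required stops is forced.
Route from b4: left 1 to a4, up 1 to a3, right 2 to c3, up 1 to c2, right 1 to d2, down 1 to d3 — 7 moves in all.
Check: all required cells visited; 7 ≤ 7 moves.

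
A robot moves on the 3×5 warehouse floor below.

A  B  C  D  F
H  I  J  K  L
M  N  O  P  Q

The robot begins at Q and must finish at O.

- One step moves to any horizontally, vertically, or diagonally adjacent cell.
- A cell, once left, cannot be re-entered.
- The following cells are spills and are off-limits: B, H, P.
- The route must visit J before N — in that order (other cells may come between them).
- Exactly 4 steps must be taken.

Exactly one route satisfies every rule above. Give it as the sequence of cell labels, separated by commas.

The waypoints must appear in the order J, N, with no cell reused.
Route from Q: up-left 1 to K, left 1 to J, down-left 1 to N, right 1 to O — 4 moves in all.
Check: order respected (J at step 2, N at step 3); 4 moves as required.

Q, K, J, N, O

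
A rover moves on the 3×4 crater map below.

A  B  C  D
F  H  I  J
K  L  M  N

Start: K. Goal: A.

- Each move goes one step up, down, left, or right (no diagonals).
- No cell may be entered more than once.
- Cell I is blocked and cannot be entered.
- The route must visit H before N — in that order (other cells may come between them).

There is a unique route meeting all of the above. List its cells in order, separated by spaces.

K F H L M N J D C B A

The waypoints must appear in the order H, N, with no cell reused.
Route from K: up 1 to F, right 1 to H, down 1 to L, right 2 to N, up 2 to D, left 3 to A — 10 moves in all.
Check: order respected (H at step 2, N at step 5).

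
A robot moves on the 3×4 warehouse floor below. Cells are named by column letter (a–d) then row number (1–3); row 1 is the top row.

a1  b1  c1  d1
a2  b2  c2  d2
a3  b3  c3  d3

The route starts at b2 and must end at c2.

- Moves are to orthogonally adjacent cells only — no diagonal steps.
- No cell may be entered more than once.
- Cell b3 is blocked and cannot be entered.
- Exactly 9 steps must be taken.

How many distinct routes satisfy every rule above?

Need simple routes of exactly 9 moves from b2 to c2 (Manhattan distance 1, so 4 moves are spent on a detour and 4 undoing it).
Enumerating: b2 a2 a1 b1 c1 d1 d2 d3 c3 c2.
That gives 1 route.

1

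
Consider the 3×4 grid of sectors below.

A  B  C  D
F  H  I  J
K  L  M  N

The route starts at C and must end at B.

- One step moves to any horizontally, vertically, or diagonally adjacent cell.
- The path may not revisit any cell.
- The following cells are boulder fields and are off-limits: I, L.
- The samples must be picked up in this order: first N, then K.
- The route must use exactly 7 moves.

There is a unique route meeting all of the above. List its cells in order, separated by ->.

The waypoints must appear in the order N, K, with no cell reused.
Route from C: down-right 1 to J, down 1 to N, left 1 to M, up-left 1 to H, down-left 1 to K, up 1 to F, up-right 1 to B — 7 moves in all.
Check: order respected (N at step 2, K at step 5); 7 moves as required.

C -> J -> N -> M -> H -> K -> F -> B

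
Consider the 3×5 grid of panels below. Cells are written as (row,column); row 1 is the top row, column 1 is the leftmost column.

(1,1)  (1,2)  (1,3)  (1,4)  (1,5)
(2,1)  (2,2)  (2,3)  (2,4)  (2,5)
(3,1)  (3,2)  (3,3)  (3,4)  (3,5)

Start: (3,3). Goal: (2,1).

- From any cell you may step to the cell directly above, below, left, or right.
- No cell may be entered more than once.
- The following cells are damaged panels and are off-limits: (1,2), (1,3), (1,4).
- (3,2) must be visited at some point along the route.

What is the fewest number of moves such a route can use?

Any route passes through (3,2) somewhere between (3,3) and (2,1). Summing Manhattan distances along the two legs ((3,3) → (3,2) → (2,1)) gives a lower bound of 1 + 2 = 3 moves.
A route of 3 moves achieves this: (3,3) → (3,2) → (2,2) → (2,1).
Since 3 matches the lower bound, it is optimal.

3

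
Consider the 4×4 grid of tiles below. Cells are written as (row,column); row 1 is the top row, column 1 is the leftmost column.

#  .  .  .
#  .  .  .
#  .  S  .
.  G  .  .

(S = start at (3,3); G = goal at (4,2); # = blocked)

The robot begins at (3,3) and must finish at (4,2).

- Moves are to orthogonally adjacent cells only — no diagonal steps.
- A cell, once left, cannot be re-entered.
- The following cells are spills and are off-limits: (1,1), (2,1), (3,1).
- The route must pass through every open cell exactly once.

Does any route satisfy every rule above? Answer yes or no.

no

Cell (4,1) has only one open neighbour but is neither the start nor the goal, so a Hamiltonian route would have to both enter and leave it through the same neighbour — impossible without revisiting.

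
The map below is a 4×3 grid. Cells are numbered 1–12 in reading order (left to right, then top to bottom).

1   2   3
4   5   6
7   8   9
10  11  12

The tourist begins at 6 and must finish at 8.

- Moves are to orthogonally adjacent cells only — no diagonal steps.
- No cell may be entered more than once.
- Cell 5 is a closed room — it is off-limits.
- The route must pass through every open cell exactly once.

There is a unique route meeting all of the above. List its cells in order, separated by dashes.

6 - 3 - 2 - 1 - 4 - 7 - 10 - 11 - 12 - 9 - 8

Need to visit all 11 open cells exactly once, starting at 6 and ending at 8.
Cell 4 has only two open neighbours (1 and 7), so the path must pass straight through it: one of those is the cell it's entered from and the other is where it exits.
Route from 6: up to 3, 2× left (reaching 1), 3× down (reaching 10), 2× right (reaching 12), up to 9, left to 8 — 10 moves in all.
Check: all 11 open cells covered.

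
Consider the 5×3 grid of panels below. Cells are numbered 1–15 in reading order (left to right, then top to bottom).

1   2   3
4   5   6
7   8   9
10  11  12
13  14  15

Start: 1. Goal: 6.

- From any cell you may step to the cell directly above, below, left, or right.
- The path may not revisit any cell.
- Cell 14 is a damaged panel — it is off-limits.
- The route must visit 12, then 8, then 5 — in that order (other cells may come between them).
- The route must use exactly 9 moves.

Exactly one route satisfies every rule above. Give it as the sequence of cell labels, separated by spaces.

The waypoints must appear in the order 12, 8, 5, with no cell reused.
Route from 1: down 3 to 10, right 2 to 12, up 1 to 9, left 1 to 8, up 1 to 5, right 1 to 6 — 9 moves in all.
Check: order respected (12 at step 5, 8 at step 7, 5 at step 8); 9 moves as required.

1 4 7 10 11 12 9 8 5 6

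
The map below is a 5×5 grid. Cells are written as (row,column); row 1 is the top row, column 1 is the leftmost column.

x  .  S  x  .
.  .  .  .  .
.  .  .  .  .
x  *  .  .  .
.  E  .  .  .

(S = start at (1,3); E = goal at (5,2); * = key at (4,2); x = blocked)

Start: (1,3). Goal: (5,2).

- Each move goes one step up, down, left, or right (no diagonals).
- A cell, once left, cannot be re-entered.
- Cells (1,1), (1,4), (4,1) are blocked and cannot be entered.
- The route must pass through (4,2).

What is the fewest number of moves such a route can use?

Any route passes through (4,2) somewhere between (1,3) and (5,2). Summing Manhattan distances along the two legs ((1,3) → (4,2) → (5,2)) gives a lower bound of 4 + 1 = 5 moves.
A route of 5 moves achieves this: (1,3) → (2,3) → (3,3) → (4,3) → (4,2) → (5,2).
Since 5 matches the lower bound, it is optimal.

5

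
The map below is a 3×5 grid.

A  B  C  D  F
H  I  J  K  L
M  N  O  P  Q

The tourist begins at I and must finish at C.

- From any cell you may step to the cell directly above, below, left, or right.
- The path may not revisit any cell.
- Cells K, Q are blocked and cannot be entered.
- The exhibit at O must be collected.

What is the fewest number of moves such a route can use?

Any route passes through O somewhere between I and C. Summing Manhattan distances along the two legs (I → O → C) gives a lower bound of 2 + 2 = 4 moves.
A route of 4 moves achieves this: I → N → O → J → C.
Since 4 matches the lower bound, it is optimal.

4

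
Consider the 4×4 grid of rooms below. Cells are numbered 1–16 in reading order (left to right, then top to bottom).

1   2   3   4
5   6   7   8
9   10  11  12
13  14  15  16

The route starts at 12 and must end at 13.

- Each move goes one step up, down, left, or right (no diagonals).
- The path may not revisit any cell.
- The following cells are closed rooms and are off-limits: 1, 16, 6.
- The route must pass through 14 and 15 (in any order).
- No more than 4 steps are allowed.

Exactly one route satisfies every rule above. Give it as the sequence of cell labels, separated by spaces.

The budget equals the shortest possible length, so every move has to be on a shortest route through the required cells.
Route from 12: left 1 to 11, down 1 to 15, left 2 to 13 — 4 moves in all.
Check: all required cells visited; 4 ≤ 4 moves.

12 11 15 14 13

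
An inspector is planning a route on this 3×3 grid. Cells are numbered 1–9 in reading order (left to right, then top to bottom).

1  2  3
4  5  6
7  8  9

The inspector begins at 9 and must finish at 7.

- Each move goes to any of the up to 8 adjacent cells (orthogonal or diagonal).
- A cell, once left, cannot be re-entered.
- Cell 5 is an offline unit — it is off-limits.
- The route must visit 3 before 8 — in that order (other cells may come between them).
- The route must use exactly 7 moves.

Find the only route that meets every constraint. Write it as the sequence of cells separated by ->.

The waypoints must appear in the order 3, 8, with no cell reused.
Route from 9: 2× up (reaching 3), 2× left (reaching 1), down to 4, down-right to 8, left to 7 — 7 moves in all.
Check: order respected (3 at step 2, 8 at step 6); 7 moves as required.

9 -> 6 -> 3 -> 2 -> 1 -> 4 -> 8 -> 7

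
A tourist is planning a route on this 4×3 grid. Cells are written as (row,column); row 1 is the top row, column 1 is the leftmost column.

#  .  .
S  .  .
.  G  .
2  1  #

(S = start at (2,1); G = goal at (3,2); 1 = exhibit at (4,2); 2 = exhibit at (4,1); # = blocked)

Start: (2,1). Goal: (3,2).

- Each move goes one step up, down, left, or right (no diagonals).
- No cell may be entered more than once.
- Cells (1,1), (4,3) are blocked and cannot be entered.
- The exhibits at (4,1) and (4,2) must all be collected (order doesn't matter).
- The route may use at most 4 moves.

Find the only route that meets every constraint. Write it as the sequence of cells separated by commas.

(2,1), (3,1), (4,1), (4,2), (3,2)

The budget equals the shortest possible length, so every move has to be on a shortest route through the required cells.
Route from (2,1): down 2 to (4,1), right 1 to (4,2), up 1 to (3,2) — 4 moves in all.
Check: all required cells visited; 4 ≤ 4 moves.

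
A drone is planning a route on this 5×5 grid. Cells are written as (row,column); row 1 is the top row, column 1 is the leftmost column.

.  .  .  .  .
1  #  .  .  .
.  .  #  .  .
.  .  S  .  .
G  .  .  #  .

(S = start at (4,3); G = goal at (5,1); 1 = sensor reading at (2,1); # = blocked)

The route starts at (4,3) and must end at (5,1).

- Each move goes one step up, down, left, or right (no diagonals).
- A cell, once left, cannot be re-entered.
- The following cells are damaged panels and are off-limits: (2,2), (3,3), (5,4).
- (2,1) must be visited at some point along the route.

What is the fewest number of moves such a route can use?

11

Any route passes through (2,1) somewhere between (4,3) and (5,1). Summing Manhattan distances along the two legs ((4,3) → (2,1) → (5,1)) gives a lower bound of 4 + 3 = 7 moves.
The shortest route satisfying every rule uses 11 moves: (4,3) → (4,4) → (3,4) → (2,4) → (1,4) → (1,3) → (1,2) → (1,1) → (2,1) → (3,1) → (4,1) → (5,1).
The no-revisit rule (legs can't share cells) pushes the minimum above the 7-move bound; an exhaustive check rules out every length from 7 to 10 (on a 4-connected grid the length of any start-to-goal walk has the same parity as the Manhattan bound, so only lengths 7, 9, 11, … need checking), leaving 11 as the minimum.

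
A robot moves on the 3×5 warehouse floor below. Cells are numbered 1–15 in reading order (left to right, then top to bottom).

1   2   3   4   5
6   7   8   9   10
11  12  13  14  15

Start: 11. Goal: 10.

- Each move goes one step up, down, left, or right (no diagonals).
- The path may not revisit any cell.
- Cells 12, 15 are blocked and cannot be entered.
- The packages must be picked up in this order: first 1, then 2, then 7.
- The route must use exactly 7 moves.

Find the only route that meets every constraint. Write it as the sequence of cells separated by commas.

The waypoints must appear in the order 1, 2, 7, with no cell reused.
Route from 11: 2× up (reaching 1), right to 2, down to 7, 3× right (reaching 10) — 7 moves in all.
Check: order respected (1 at step 2, 2 at step 3, 7 at step 4); 7 moves as required.

11, 6, 1, 2, 7, 8, 9, 10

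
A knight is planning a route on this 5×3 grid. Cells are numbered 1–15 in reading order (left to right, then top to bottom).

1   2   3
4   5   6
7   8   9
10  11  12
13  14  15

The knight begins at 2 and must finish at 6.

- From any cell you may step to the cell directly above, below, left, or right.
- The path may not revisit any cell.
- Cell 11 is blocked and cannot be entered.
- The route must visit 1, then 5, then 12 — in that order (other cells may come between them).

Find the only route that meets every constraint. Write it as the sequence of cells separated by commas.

2, 1, 4, 5, 8, 7, 10, 13, 14, 15, 12, 9, 6

The waypoints must appear in the order 1, 5, 12, with no cell reused.
Route from 2: left to 1, down to 4, right to 5, down to 8, left to 7, 2× down (reaching 13), 2× right (reaching 15), 3× up (reaching 6) — 12 moves in all.
Check: order respected (1 at step 1, 5 at step 3, 12 at step 10).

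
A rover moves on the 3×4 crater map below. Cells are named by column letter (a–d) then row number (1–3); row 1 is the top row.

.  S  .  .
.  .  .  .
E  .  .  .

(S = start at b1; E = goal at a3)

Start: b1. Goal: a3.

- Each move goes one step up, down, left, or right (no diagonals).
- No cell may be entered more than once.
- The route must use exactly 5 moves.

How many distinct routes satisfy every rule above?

5

Need simple routes of exactly 5 moves from b1 to a3 (Manhattan distance 3, so 1 moves are spent on a detour and 1 undoing it).
Enumerating: b1 b2 c2 c3 b3 a3 | b1 a1 a2 b2 b3 a3 | b1 c1 c2 c3 b3 a3 | b1 c1 c2 b2 b3 a3 | b1 c1 c2 b2 a2 a3.
That gives 5 routes.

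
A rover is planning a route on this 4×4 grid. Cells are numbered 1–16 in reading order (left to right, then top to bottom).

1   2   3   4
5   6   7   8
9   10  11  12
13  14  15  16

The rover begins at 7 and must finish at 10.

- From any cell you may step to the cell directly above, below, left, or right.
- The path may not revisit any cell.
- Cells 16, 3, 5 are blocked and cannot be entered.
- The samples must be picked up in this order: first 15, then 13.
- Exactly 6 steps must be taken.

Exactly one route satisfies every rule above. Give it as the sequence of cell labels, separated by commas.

The waypoints must appear in the order 15, 13, with no cell reused.
Route from 7: 2× down (reaching 15), 2× left (reaching 13), up to 9, right to 10 — 6 moves in all.
Check: order respected (15 at step 2, 13 at step 4); 6 moves as required.

7, 11, 15, 14, 13, 9, 10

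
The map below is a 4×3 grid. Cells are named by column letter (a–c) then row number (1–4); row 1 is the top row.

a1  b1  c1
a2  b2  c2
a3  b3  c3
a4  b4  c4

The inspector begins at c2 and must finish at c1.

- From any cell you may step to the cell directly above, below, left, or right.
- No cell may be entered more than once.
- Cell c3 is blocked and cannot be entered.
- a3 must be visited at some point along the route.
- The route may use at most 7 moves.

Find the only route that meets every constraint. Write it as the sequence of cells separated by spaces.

The budget equals the shortest possible length, so every move has to be on a shortest route through the required cells.
Route from c2: left 1 to b2, down 1 to b3, left 1 to a3, up 2 to a1, right 2 to c1 — 7 moves in all.
Check: all required cells visited; 7 ≤ 7 moves.

c2 b2 b3 a3 a2 a1 b1 c1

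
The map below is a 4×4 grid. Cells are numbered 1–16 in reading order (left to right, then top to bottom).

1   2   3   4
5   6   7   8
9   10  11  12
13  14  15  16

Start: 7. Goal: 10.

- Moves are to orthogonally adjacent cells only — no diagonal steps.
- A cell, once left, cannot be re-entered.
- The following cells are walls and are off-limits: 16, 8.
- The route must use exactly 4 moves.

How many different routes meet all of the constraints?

Need simple routes of exactly 4 moves from 7 to 10 (Manhattan distance 2, so 1 moves are spent on a detour and 1 undoing it).
Enumerating: 7 3 2 6 10 | 7 11 15 14 10 | 7 6 5 9 10.
That gives 3 routes.

3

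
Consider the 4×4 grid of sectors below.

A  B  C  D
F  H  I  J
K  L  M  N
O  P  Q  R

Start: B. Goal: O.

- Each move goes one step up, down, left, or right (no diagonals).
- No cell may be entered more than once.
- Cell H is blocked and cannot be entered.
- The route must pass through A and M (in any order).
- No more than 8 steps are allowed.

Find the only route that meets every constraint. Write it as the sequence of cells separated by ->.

The 8-move cap with required stops at A, M leaves no slack for detours.
Route from B: left 1 to A, down 2 to K, right 2 to M, down 1 to Q, left 2 to O — 8 moves in all.
Check: all required cells visited; 8 ≤ 8 moves.

B -> A -> F -> K -> L -> M -> Q -> P -> O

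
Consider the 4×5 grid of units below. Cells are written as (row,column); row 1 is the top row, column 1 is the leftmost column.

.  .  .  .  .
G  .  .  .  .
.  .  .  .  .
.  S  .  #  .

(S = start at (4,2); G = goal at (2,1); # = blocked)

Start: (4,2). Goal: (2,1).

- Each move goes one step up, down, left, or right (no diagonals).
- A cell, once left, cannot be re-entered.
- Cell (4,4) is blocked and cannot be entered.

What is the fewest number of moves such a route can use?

3

The Manhattan distance from (4,2) to (2,1) is |4−2| + |2−1| = 3, so at least 3 moves are needed.
A route of 3 moves achieves this: (4,2) → (3,2) → (2,2) → (2,1).
Since 3 matches the lower bound, it is optimal.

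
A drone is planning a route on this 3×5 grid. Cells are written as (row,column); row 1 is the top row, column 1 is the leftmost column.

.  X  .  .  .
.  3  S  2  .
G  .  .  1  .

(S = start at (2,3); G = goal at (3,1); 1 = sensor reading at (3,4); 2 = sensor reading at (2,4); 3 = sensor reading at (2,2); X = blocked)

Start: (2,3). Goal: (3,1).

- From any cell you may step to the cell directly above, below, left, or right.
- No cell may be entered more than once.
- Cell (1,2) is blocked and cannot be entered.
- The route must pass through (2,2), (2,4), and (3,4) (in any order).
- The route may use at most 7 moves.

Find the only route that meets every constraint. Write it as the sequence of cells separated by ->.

(2,3) -> (2,4) -> (3,4) -> (3,3) -> (3,2) -> (2,2) -> (2,1) -> (3,1)

The budget equals the shortest possible length, so every move has to be on a shortest route through the required cells.
Route from (2,3): right to (2,4), down to (3,4), 2× left (reaching (3,2)), up to (2,2), left to (2,1), down to (3,1) — 7 moves in all.
Check: all required cells visited; 7 ≤ 7 moves.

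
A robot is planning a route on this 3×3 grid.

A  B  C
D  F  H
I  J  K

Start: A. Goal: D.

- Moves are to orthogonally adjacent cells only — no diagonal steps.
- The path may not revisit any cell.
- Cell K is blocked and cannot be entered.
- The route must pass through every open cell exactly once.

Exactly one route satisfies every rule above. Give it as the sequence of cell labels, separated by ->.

Need to visit all 8 open cells exactly once, starting at A and ending at D.
Cell J has only two open neighbours (F and I), so the path must pass straight through it: one of those is the cell it's entered from and the other is where it exits.
Route from A: 2× right (reaching C), down to H, left to F, down to J, left to I, up to D — 7 moves in all.
Check: all 8 open cells covered.

A -> B -> C -> H -> F -> J -> I -> D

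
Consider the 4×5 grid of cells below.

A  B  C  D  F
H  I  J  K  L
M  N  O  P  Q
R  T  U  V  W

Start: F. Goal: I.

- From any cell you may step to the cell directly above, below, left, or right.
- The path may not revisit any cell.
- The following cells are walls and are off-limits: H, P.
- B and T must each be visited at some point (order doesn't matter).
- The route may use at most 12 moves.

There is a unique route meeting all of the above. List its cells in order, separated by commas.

The 12-move cap with required stops at B, T leaves no slack for detours.
Route from F: down 3 to W, left 3 to T, up 1 to N, right 1 to O, up 2 to C, left 1 to B, down 1 to I — 12 moves in all.
Check: all required cells visited; 12 ≤ 12 moves.

F, L, Q, W, V, U, T, N, O, J, C, B, I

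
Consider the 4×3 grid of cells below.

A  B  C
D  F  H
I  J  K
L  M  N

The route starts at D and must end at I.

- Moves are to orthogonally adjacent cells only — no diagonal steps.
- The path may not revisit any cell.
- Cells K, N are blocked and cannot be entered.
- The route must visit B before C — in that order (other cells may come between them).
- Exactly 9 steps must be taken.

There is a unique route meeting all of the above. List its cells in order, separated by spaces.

D A B C H F J M L I

The waypoints must appear in the order B, C, with no cell reused.
Route from D: up 1 to A, right 2 to C, down 1 to H, left 1 to F, down 2 to M, left 1 to L, up 1 to I — 9 moves in all.
Check: order respected (B at step 2, C at step 3); 9 moves as required.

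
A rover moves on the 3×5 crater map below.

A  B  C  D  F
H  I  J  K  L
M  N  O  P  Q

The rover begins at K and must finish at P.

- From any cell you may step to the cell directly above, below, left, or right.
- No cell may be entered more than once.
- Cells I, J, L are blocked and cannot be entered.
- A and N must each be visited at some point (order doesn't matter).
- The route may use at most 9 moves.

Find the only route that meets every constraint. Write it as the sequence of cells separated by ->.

The budget equals the shortest possible length, so every move has to be on a shortest route through the required cells.
Route from K: up 1 to D, left 3 to A, down 2 to M, right 3 to P — 9 moves in all.
Check: all required cells visited; 9 ≤ 9 moves.

K -> D -> C -> B -> A -> H -> M -> N -> O -> P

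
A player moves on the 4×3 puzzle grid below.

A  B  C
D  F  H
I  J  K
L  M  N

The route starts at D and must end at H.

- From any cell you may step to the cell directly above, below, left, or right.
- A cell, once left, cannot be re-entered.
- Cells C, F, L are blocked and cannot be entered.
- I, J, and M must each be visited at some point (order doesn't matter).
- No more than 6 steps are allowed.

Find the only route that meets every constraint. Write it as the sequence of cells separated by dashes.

D - I - J - M - N - K - H

The budget equals the shortest possible length, so every move has to be on a shortest route through the required cells.
Route from D: down 1 to I, right 1 to J, down 1 to M, right 1 to N, up 2 to H — 6 moves in all.
Check: all required cells visited; 6 ≤ 6 moves.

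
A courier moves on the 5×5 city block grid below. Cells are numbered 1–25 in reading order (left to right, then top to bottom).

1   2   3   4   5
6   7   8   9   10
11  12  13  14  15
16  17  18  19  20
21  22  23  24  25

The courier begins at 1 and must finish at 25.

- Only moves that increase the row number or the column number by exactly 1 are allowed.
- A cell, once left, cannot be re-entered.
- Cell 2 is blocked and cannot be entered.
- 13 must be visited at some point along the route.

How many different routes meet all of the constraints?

18

A right/down-only route from 1 to 25 makes exactly 4 down-moves and 4 right-moves in some order.
With no other constraints that would be C(8,4) = 70 routes.
Split at 13 and multiply the segment counts (each segment already excludes blocked cells): 1→13: 3; 13→25: 6; product = 18.
That gives 18 routes.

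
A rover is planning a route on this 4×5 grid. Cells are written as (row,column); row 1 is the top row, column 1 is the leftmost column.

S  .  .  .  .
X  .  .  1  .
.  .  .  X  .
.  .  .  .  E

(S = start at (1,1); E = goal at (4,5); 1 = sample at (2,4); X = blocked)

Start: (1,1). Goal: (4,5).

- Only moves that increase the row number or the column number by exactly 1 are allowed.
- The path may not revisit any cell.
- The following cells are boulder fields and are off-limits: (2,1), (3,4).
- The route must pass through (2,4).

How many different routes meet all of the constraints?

3

A right/down-only route from (1,1) to (4,5) makes exactly 3 down-moves and 4 right-moves in some order.
With no other constraints that would be C(7,3) = 35 routes.
Split at (2,4) and multiply the segment counts (each segment already excludes blocked cells): (1,1)→(2,4): 3; (2,4)→(4,5): 1; product = 3.
That gives 3 routes.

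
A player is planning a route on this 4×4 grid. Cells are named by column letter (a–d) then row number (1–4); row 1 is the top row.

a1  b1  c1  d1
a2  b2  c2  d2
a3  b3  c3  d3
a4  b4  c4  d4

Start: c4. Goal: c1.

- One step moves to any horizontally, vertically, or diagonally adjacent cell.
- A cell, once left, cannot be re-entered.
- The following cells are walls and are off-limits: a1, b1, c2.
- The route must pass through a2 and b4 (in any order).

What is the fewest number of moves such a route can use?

5

Any route passes through a2 and b4 in some order between c4 and c1. Summing Chebyshev distances along each leg and taking the cheapest ordering (c4 → b4 → a2 → c1) gives a lower bound of 1 + 2 + 2 = 5 moves.
A route of 5 moves achieves this: c4 → b4 → a3 → a2 → b2 → c1.
Since 5 matches the lower bound, it is optimal.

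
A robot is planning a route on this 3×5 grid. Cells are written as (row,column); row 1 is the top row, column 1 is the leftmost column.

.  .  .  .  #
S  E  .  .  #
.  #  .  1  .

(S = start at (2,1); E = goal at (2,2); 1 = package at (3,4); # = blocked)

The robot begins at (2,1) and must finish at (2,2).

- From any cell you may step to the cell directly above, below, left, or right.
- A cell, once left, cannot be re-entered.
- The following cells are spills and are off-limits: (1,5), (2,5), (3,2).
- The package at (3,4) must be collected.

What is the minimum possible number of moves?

9

Any route passes through (3,4) somewhere between (2,1) and (2,2). Summing Manhattan distances along the two legs ((2,1) → (3,4) → (2,2)) gives a lower bound of 4 + 3 = 7 moves.
The shortest route satisfying every rule uses 9 moves: (2,1) → (1,1) → (1,2) → (1,3) → (1,4) → (2,4) → (3,4) → (3,3) → (2,3) → (2,2).
The bound of 7 isn't tight here; checking systematically, no route of length 7 through 8 satisfies every constraint, so 9 is the minimum.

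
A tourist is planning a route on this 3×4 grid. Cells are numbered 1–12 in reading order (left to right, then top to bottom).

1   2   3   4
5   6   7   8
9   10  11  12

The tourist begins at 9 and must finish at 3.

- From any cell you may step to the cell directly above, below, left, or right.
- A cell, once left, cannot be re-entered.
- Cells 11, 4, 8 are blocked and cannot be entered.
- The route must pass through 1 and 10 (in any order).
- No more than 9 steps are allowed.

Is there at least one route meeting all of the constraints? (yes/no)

yes

One route that works: 9 → 10 → 6 → 5 → 1 → 2 → 3.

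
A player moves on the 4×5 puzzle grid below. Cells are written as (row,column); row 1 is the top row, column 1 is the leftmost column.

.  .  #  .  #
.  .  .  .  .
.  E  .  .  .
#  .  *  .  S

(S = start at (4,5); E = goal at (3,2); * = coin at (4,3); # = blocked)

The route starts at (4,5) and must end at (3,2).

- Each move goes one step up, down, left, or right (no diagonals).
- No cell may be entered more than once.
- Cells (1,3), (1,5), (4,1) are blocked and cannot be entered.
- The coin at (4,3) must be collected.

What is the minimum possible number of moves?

Any route passes through (4,3) somewhere between (4,5) and (3,2). Summing Manhattan distances along the two legs ((4,5) → (4,3) → (3,2)) gives a lower bound of 2 + 2 = 4 moves.
A route of 4 moves achieves this: (4,5) → (4,4) → (4,3) → (3,3) → (3,2).
Since 4 matches the lower bound, it is optimal.

4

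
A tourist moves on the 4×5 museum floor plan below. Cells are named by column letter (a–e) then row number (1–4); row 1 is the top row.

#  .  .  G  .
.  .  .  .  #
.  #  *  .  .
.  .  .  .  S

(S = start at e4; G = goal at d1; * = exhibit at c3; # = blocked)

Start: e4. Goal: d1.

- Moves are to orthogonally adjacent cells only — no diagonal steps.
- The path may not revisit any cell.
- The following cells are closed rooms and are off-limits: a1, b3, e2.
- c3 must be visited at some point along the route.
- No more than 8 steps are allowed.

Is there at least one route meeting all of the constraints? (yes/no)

yes

One route that works: e4 → e3 → d3 → c3 → c2 → c1 → d1.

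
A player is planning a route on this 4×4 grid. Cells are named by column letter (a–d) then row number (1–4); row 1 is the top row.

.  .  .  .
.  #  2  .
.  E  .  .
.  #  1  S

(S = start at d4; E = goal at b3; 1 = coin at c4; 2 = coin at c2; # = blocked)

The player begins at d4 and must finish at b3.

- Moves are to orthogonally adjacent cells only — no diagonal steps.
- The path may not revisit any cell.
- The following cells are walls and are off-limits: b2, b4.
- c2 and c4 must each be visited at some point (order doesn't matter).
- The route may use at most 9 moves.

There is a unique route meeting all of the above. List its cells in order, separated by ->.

d4 -> c4 -> c3 -> c2 -> c1 -> b1 -> a1 -> a2 -> a3 -> b3

The 9-move cap with required stops at c2, c4 leaves no slack for detours.
Route from d4: left to c4, 3× up (reaching c1), 2× left (reaching a1), 2× down (reaching a3), right to b3 — 9 moves in all.
Check: all required cells visited; 9 ≤ 9 moves.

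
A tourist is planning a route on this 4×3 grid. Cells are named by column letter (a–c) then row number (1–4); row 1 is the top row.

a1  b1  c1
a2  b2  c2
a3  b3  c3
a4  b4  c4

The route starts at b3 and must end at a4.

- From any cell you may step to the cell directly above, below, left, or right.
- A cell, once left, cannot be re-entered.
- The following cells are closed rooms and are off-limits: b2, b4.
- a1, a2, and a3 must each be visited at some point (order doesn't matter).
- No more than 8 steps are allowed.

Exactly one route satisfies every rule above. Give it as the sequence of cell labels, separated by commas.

b3, c3, c2, c1, b1, a1, a2, a3, a4

Any route must reach a1, a2, and a3 and still end at a4 within 8 moves, so the order of the required stops is forced.
Route from b3: right 1 to c3, up 2 to c1, left 2 to a1, down 3 to a4 — 8 moves in all.
Check: all required cells visited; 8 ≤ 8 moves.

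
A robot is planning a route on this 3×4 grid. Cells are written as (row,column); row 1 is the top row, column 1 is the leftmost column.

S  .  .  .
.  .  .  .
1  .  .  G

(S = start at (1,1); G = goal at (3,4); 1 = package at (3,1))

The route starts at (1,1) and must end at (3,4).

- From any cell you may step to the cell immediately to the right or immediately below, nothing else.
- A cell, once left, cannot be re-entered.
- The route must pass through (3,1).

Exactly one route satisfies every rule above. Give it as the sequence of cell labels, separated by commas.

Moves only go right or down, so the column and row indices never decrease.
Route from (1,1): 2× down (reaching (3,1)), 3× right (reaching (3,4)) — 5 moves in all.
Check: all required cells visited.

(1,1), (2,1), (3,1), (3,2), (3,3), (3,4)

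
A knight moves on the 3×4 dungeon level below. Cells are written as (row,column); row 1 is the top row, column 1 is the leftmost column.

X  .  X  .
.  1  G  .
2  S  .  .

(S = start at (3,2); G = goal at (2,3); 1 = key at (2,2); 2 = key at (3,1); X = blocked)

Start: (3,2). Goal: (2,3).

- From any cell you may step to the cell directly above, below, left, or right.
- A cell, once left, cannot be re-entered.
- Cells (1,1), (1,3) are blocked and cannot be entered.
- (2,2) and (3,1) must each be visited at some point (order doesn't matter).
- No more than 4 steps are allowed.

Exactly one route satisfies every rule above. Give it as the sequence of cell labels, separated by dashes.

(3,2) - (3,1) - (2,1) - (2,2) - (2,3)

Any route must reach (2,2) and (3,1) and still end at (2,3) within 4 moves, so the order of the required stops is forced.
Route from (3,2): left 1 to (3,1), up 1 to (2,1), right 2 to (2,3) — 4 moves in all.
Check: all required cells visited; 4 ≤ 4 moves.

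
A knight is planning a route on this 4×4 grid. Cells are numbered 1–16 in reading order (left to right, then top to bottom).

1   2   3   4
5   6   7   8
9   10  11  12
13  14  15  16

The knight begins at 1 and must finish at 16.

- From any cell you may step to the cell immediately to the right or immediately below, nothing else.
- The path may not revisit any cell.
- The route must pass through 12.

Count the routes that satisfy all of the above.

A right/down-only route from 1 to 16 makes exactly 3 down-moves and 3 right-moves in some order.
With no other constraints that would be C(6,3) = 20 routes.
Split at 12 and multiply the segment counts: 1→12: 10; 12→16: 1; product = 10.
That gives 10 routes.

10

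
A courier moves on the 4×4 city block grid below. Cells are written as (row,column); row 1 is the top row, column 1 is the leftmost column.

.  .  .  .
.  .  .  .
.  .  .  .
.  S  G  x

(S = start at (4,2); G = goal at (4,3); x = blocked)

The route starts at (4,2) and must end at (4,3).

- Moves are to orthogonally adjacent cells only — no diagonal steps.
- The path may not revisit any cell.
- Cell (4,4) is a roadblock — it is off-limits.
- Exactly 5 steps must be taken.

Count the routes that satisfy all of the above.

2

Need simple routes of exactly 5 moves from (4,2) to (4,3) (Manhattan distance 1, so 2 moves are spent on a detour and 2 undoing it).
Enumerating: (4,2) (3,2) (2,2) (2,3) (3,3) (4,3) | (4,2) (4,1) (3,1) (3,2) (3,3) (4,3).
That gives 2 routes.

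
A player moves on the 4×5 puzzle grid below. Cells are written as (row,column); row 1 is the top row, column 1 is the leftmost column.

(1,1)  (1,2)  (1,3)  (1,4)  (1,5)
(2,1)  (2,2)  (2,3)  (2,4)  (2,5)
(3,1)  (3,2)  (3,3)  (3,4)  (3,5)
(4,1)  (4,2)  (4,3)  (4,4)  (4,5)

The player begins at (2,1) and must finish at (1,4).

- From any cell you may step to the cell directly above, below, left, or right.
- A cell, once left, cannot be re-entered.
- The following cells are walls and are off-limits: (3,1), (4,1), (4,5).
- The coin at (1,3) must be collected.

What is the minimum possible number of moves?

4

Any route passes through (1,3) somewhere between (2,1) and (1,4). Summing Manhattan distances along the two legs ((2,1) → (1,3) → (1,4)) gives a lower bound of 3 + 1 = 4 moves.
A route of 4 moves achieves this: (2,1) → (1,1) → (1,2) → (1,3) → (1,4).
Since 4 matches the lower bound, it is optimal.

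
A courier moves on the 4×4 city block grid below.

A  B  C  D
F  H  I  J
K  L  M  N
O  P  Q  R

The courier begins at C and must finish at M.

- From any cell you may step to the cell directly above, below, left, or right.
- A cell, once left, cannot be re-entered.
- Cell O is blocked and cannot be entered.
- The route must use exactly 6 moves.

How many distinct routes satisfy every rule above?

Need simple routes of exactly 6 moves from C to M (Manhattan distance 2, so 2 moves are spent on a detour and 2 undoing it).
Branch systematically from the start, pruning whenever the remaining move budget drops below the Manhattan distance to M or differs from it in parity. Grouping the completions by first move — via I: 3; via B: 6; via D: 2 — and summing: 3 + 6 + 2 = 11.
That gives 11 routes.

11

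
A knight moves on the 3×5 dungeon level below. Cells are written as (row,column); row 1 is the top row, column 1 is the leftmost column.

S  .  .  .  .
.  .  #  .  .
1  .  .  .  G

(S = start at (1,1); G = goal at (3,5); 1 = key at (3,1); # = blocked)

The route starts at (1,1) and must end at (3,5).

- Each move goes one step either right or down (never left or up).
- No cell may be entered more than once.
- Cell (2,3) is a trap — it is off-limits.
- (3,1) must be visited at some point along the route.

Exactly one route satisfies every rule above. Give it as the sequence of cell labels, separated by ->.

(1,1) -> (2,1) -> (3,1) -> (3,2) -> (3,3) -> (3,4) -> (3,5)

Moves only go right or down, so the column and row indices never decrease.
Route from (1,1): 2× down (reaching (3,1)), 4× right (reaching (3,5)) — 6 moves in all.
Check: all required cells visited.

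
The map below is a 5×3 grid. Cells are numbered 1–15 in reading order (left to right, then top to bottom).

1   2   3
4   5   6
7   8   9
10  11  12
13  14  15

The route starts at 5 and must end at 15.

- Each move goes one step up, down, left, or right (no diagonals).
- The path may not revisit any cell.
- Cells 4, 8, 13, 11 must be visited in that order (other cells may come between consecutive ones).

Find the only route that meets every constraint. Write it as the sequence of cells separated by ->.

The waypoints must appear in the order 4, 8, 13, 11, with no cell reused.
Route from 5: left to 4, up to 1, 2× right (reaching 3), 2× down (reaching 9), 2× left (reaching 7), 2× down (reaching 13), right to 14, up to 11, right to 12, down to 15 — 14 moves in all.
Check: order respected (4 at step 1, 8 at step 7, 13 at step 10, 11 at step 12).

5 -> 4 -> 1 -> 2 -> 3 -> 6 -> 9 -> 8 -> 7 -> 10 -> 13 -> 14 -> 11 -> 12 -> 15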